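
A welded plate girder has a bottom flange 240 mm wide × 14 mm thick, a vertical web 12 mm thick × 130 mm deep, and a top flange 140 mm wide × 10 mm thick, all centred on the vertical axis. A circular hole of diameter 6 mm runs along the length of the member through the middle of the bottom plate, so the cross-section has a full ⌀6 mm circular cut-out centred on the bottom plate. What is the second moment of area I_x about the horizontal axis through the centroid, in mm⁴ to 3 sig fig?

I_x ≈ 2.32 × 10⁷ mm⁴

Break the section into simple shapes (no overlaps), measuring from the bottom-left corner of the bounding box.
Bottom plate: 240 × 14, A = 3 360 mm², y = 7 mm, Ī = 54 880 mm⁴.
Web plate: 12 × 130, A = 1 560 mm², y = 79 mm, Ī = 2 197 000 mm⁴.
Top plate: 140 × 10, A = 1 400 mm², y = 149 mm, Ī = 11 667 mm⁴.
Hole (subtracted): ⌀6, A = 28.274 mm², y = 7 mm, Ī = 63.617 mm⁴.
Centroid: ȳ = ΣA·y / ΣA = 56.449 mm.
Transfer each piece to the horizontal axis through the centroid using Ī + A·d² with d = y − 56.449:
  bottom plate: d = -49.449 mm → contributes +8 270 788 mm⁴
  web plate: d = 22.551 mm → contributes +2 990 329 mm⁴
  top plate: d = 92.551 mm → contributes +12 003 610 mm⁴
  hole: d = -49.449 mm → contributes −69 200 mm⁴
Total I = 23 195 528 mm⁴.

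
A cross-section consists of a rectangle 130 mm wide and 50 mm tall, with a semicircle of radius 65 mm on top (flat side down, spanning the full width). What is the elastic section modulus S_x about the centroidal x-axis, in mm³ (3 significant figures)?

S_x ≈ 1.95 × 10⁵ mm³

Split into non-overlapping primitives; take the origin at the lower-left of the bounding box.
Rectangular body: 130 × 50, A = 6 500 mm², y = 25 mm, Ī = 1 354 167 mm⁴.
Semicircular cap: semicircle r = 65, A = 6636.6 mm², y = 77.587 mm, Ī = 1 959 230 mm⁴.
Centroid: ȳ = ΣA·y / ΣA = 51.567 mm.
Transfer each piece to the centroidal x-axis using Ī + A·d² with d = y − 51.567:
  rectangular body: d = -26.567 mm → contributes +5 941 857 mm⁴
  semicircular cap: d = 26.02 mm → contributes +6 452 483 mm⁴
Total I = 12 394 339 mm⁴.
Extreme fibre distance c = 63.433 mm; S = I/c = 195 392 mm³.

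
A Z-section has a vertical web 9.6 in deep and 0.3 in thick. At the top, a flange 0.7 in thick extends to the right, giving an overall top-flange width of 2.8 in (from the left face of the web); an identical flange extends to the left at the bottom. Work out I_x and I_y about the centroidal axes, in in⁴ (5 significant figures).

Split into non-overlapping primitives; take the origin at the lower-left of the bounding box.
Web: 0.3 × 9.6, A = 2.88 in², y = 4.8 in, Ī = 22.1184 in⁴.
Top flange (beyond web): 2.5 × 0.7, A = 1.75 in², y = 9.25 in, Ī = 0.07145833 in⁴.
Bottom flange (beyond web): 2.5 × 0.7, A = 1.75 in², y = 0.35 in, Ī = 0.07145833 in⁴.
Centroid: ȳ = ΣA·y / ΣA = 4.8 in.
Transfer each piece to the centroidal x-axis using Ī + A·d² with d = y − 4.8:
  web: d = 0 in → contributes +22.1184 in⁴
  top flange (beyond web): d = 4.45 in → contributes +34.72583 in⁴
  bottom flange (beyond web): d = -4.45 in → contributes +34.72583 in⁴
Total I = 91.57007 in⁴.
For the y-axis: x̄ = 2.65 in.
Repeating about the centroidal y-axis gives I_y = 8.704517 in⁴.

I_x ≈ 91.570 in⁴, I_y ≈ 8.7045 in⁴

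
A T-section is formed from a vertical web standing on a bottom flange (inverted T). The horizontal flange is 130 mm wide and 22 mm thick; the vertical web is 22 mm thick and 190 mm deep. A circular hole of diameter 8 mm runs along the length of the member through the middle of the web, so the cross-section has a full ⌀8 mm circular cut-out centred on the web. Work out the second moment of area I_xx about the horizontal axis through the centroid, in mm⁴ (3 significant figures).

I_xx ≈ 3.17 × 10⁷ mm⁴

Treat the section as a set of non-overlapping primitives; coordinates are from the bounding-box lower-left.
Flange: 130 × 22, A = 2 860 mm², y = 11 mm, Ī = 115 353 mm⁴.
Web: 22 × 190, A = 4 180 mm², y = 117 mm, Ī = 12 574 833 mm⁴.
Hole (subtracted): ⌀8, A = 50.265 mm², y = 117 mm, Ī = 201.06 mm⁴.
Centroid: ȳ = ΣA·y / ΣA = 73.628 mm.
Transfer each piece to the horizontal axis through the centroid using Ī + A·d² with d = y − 73.628:
  flange: d = -62.628 mm → contributes +11 332 972 mm⁴
  web: d = 43.372 mm → contributes +20 438 022 mm⁴
  hole: d = 43.372 mm → contributes −94 758 mm⁴
Total I = 31 676 237 mm⁴.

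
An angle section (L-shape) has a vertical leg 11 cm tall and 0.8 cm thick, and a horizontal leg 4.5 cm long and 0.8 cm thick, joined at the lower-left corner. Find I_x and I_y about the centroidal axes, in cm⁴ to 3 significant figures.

I_x ≈ 147 cm⁴, I_y ≈ 15.1 cm⁴

Split into non-overlapping primitives; take the origin at the lower-left of the bounding box.
Vertical leg: 0.8 × 11, A = 8.8 cm², y = 5.5 cm, Ī = 88.733 cm⁴.
Horizontal leg (remainder): 3.7 × 0.8, A = 2.96 cm², y = 0.4 cm, Ī = 0.15787 cm⁴.
Centroid: ȳ = ΣA·y / ΣA = 4.2163 cm.
Transfer each piece to the centroidal x-axis using Ī + A·d² with d = y − 4.2163:
  vertical leg: d = 1.2837 cm → contributes +103.23 cm⁴
  horizontal leg (remainder): d = -3.8163 cm → contributes +43.268 cm⁴
Total I = 146.5 cm⁴.
For the y-axis: x̄ = 0.96633 cm.
Repeating about the centroidal y-axis gives I_y = 15.059 cm⁴.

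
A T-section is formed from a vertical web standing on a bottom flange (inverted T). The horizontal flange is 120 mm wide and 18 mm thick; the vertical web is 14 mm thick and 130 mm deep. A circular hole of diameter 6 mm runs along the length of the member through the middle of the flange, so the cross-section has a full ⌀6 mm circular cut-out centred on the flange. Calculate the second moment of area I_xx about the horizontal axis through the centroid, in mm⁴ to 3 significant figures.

I_xx ≈ 8.00 × 10⁶ mm⁴

Treat the section as a set of non-overlapping primitives; coordinates are from the bounding-box lower-left.
Flange: 120 × 18, A = 2 160 mm², y = 9 mm, Ī = 58 320 mm⁴.
Web: 14 × 130, A = 1 820 mm², y = 83 mm, Ī = 2 563 167 mm⁴.
Hole (subtracted): ⌀6, A = 28.274 mm², y = 9 mm, Ī = 63.617 mm⁴.
Centroid: ȳ = ΣA·y / ΣA = 43.081 mm.
Transfer each piece to the horizontal axis through the centroid using Ī + A·d² with d = y − 43.081:
  flange: d = -34.081 mm → contributes +2 567 238 mm⁴
  web: d = 39.919 mm → contributes +5 463 340 mm⁴
  hole: d = -34.081 mm → contributes −32 905 mm⁴
Total I = 7 997 672 mm⁴.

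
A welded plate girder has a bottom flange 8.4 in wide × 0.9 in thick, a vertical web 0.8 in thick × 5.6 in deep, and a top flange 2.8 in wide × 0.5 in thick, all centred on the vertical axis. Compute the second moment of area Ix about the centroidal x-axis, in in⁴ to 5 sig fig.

Ix ≈ 74.462 in⁴

Break the section into simple shapes (no overlaps), measuring from the bottom-left corner of the bounding box.
Bottom plate: 8.4 × 0.9, A = 7.56 in², y = 0.45 in, Ī = 0.5103 in⁴.
Web plate: 0.8 × 5.6, A = 4.48 in², y = 3.7 in, Ī = 11.70773 in⁴.
Top plate: 2.8 × 0.5, A = 1.4 in², y = 6.75 in, Ī = 0.02916667 in⁴.
Centroid: ȳ = ΣA·y / ΣA = 2.189583 in.
Transfer each piece to the centroidal x-axis using Ī + A·d² with d = y − 2.189583:
  bottom plate: d = -1.739583 in → contributes +23.388 in⁴
  web plate: d = 1.510417 in → contributes +21.92822 in⁴
  top plate: d = 4.560417 in → contributes +29.14553 in⁴
Total I = 74.46174 in⁴.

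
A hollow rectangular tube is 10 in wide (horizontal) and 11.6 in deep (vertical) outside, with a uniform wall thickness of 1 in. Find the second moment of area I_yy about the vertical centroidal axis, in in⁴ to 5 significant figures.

I_yy ≈ 557.07 in⁴

Treat the section as a set of non-overlapping primitives; coordinates are from the bounding-box lower-left.
Outer rectangle: 10 × 11.6, A = 116 in², x = 5 in, Ī = 966.6667 in⁴.
Inner void (subtracted): 8 × 9.6, A = 76.8 in², x = 5 in, Ī = 409.6 in⁴.
By symmetry the centroid is at mid-width, x̄ = 5 in.
All pieces are centred on the vertical centroidal axis, so I = ΣĪ (holes subtracted) = 557.0667 in⁴.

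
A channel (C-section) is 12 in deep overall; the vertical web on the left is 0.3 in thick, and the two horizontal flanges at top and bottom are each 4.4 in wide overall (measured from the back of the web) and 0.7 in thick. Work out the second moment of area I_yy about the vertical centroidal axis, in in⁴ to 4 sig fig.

I_yy ≈ 18.78 in⁴

Treat the section as a set of non-overlapping primitives; coordinates are from the bounding-box lower-left.
Web: 0.3 × 12, A = 3.6 in², x = 0.15 in, Ī = 0.027 in⁴.
Top flange (beyond web): 4.1 × 0.7, A = 2.87 in², x = 2.35 in, Ī = 4.02039 in⁴.
Bottom flange (beyond web): 4.1 × 0.7, A = 2.87 in², x = 2.35 in, Ī = 4.02039 in⁴.
Centroid: x̄ = ΣA·x / ΣA = 1.50203 in.
Transfer each piece to the vertical centroidal axis using Ī + A·d² with d = x − 1.50203:
  web: d = -1.35203 in → contributes +6.60779 in⁴
  top flange (beyond web): d = 0.847966 in → contributes +6.08405 in⁴
  bottom flange (beyond web): d = 0.847966 in → contributes +6.08405 in⁴
Total I = 18.7759 in⁴.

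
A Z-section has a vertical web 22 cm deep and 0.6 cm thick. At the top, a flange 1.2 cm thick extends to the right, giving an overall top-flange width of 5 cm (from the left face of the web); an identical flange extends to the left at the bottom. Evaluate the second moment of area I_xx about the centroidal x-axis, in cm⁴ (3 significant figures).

Split into non-overlapping primitives; take the origin at the lower-left of the bounding box.
Web: 0.6 × 22, A = 13.2 cm², y = 11 cm, Ī = 532.4 cm⁴.
Top flange (beyond web): 4.4 × 1.2, A = 5.28 cm², y = 21.4 cm, Ī = 0.6336 cm⁴.
Bottom flange (beyond web): 4.4 × 1.2, A = 5.28 cm², y = 0.6 cm, Ī = 0.6336 cm⁴.
Centroid: ȳ = ΣA·y / ΣA = 11 cm.
Transfer each piece to the centroidal x-axis using Ī + A·d² with d = y − 11:
  web: d = 0 cm → contributes +532.4 cm⁴
  top flange (beyond web): d = 10.4 cm → contributes +571.72 cm⁴
  bottom flange (beyond web): d = -10.4 cm → contributes +571.72 cm⁴
Total I = 1675.8 cm⁴.

I_xx ≈ 1680 cm⁴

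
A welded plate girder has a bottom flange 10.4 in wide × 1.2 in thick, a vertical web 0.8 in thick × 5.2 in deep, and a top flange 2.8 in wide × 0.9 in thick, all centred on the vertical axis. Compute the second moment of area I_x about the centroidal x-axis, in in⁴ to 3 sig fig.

I_x ≈ 108 in⁴

Treat the section as a set of non-overlapping primitives; coordinates are from the bounding-box lower-left.
Bottom plate: 10.4 × 1.2, A = 12.48 in², y = 0.6 in, Ī = 1.4976 in⁴.
Web plate: 0.8 × 5.2, A = 4.16 in², y = 3.8 in, Ī = 9.3739 in⁴.
Top plate: 2.8 × 0.9, A = 2.52 in², y = 6.85 in, Ī = 0.1701 in⁴.
Centroid: ȳ = ΣA·y / ΣA = 2.1168 in.
Transfer each piece to the centroidal x-axis using Ī + A·d² with d = y − 2.1168:
  bottom plate: d = -1.5168 in → contributes +30.21 in⁴
  web plate: d = 1.6832 in → contributes +21.16 in⁴
  top plate: d = 4.7332 in → contributes +56.626 in⁴
Total I = 108 in⁴.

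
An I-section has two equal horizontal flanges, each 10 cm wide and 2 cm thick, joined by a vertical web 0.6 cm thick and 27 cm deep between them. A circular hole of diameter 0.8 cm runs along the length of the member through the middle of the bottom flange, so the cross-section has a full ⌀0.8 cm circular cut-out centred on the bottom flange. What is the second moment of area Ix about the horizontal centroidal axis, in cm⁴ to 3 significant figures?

Ix ≈ 9300 cm⁴

Decompose the section into non-overlapping parts with the origin at the bottom-left of its bounding rectangle.
Bottom flange: 10 × 2, A = 20 cm², y = 1 cm, Ī = 6.6667 cm⁴.
Web: 0.6 × 27, A = 16.2 cm², y = 15.5 cm, Ī = 984.15 cm⁴.
Top flange: 10 × 2, A = 20 cm², y = 30 cm, Ī = 6.6667 cm⁴.
Hole (subtracted): ⌀0.8, A = 0.50265 cm², y = 1 cm, Ī = 0.020106 cm⁴.
Centroid: ȳ = ΣA·y / ΣA = 15.631 cm.
Transfer each piece to the horizontal centroidal axis using Ī + A·d² with d = y − 15.631:
  bottom flange: d = -14.631 cm → contributes +4287.9 cm⁴
  web: d = -0.13086 cm → contributes +984.43 cm⁴
  top flange: d = 14.369 cm → contributes +4136.1 cm⁴
  hole: d = -14.631 cm → contributes −107.62 cm⁴
Total I = 9300.8 cm⁴.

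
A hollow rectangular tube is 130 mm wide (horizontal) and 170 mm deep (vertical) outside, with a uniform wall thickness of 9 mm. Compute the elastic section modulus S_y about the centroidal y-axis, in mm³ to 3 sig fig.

S_y ≈ 2.05 × 10⁵ mm³

Split into non-overlapping primitives; take the origin at the lower-left of the bounding box.
Outer rectangle: 130 × 170, A = 22 100 mm², x = 65 mm, Ī = 31 124 167 mm⁴.
Inner void (subtracted): 112 × 152, A = 17 024 mm², x = 65 mm, Ī = 17 795 755 mm⁴.
By symmetry the centroid is at mid-width, x̄ = 65 mm.
All pieces are centred on the centroidal y-axis, so I = ΣĪ (holes subtracted) = 13 328 412 mm⁴.
Extreme fibre distance c = 65 mm; S = I/c = 205 052 mm³.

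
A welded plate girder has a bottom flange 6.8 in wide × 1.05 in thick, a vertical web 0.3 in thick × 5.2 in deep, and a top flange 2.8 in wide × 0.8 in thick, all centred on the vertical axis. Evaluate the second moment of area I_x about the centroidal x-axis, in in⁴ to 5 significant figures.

I_x ≈ 71.954 in⁴

Break the section into simple shapes (no overlaps), measuring from the bottom-left corner of the bounding box.
Bottom plate: 6.8 × 1.05, A = 7.14 in², y = 0.525 in, Ī = 0.6559875 in⁴.
Web plate: 0.3 × 5.2, A = 1.56 in², y = 3.65 in, Ī = 3.5152 in⁴.
Top plate: 2.8 × 0.8, A = 2.24 in², y = 6.65 in, Ī = 0.1194667 in⁴.
Centroid: ȳ = ΣA·y / ΣA = 2.224726 in.
Transfer each piece to the centroidal x-axis using Ī + A·d² with d = y − 2.224726:
  bottom plate: d = -1.699726 in → contributes +21.28393 in⁴
  web plate: d = 1.425274 in → contributes +6.684194 in⁴
  top plate: d = 4.425274 in → contributes +43.9855 in⁴
Total I = 71.95363 in⁴.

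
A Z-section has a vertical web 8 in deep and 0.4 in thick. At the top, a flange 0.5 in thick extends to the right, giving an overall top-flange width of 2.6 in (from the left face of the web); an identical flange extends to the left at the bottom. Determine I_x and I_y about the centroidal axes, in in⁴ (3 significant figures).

Split into non-overlapping primitives; take the origin at the lower-left of the bounding box.
Web: 0.4 × 8, A = 3.2 in², y = 4 in, Ī = 17.067 in⁴.
Top flange (beyond web): 2.2 × 0.5, A = 1.1 in², y = 7.75 in, Ī = 0.022917 in⁴.
Bottom flange (beyond web): 2.2 × 0.5, A = 1.1 in², y = 0.25 in, Ī = 0.022917 in⁴.
Centroid: ȳ = ΣA·y / ΣA = 4 in.
Transfer each piece to the centroidal x-axis using Ī + A·d² with d = y − 4:
  web: d = 0 in → contributes +17.067 in⁴
  top flange (beyond web): d = 3.75 in → contributes +15.492 in⁴
  bottom flange (beyond web): d = -3.75 in → contributes +15.492 in⁴
Total I = 48.05 in⁴.
For the y-axis: x̄ = 2.4 in.
Repeating about the centroidal y-axis gives I_y = 4.648 in⁴.

I_x ≈ 48.1 in⁴, I_y ≈ 4.65 in⁴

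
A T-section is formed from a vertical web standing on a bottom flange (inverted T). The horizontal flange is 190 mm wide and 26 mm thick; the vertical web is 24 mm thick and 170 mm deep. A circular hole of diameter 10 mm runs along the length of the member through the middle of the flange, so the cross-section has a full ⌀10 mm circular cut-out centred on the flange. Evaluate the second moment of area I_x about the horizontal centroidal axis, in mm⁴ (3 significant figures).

I_x ≈ 3.14 × 10⁷ mm⁴

Treat the section as a set of non-overlapping primitives; coordinates are from the bounding-box lower-left.
Flange: 190 × 26, A = 4 940 mm², y = 13 mm, Ī = 278 287 mm⁴.
Web: 24 × 170, A = 4 080 mm², y = 111 mm, Ī = 9 826 000 mm⁴.
Hole (subtracted): ⌀10, A = 78.54 mm², y = 13 mm, Ī = 490.87 mm⁴.
Centroid: ȳ = ΣA·y / ΣA = 57.718 mm.
Transfer each piece to the horizontal centroidal axis using Ī + A·d² with d = y − 57.718:
  flange: d = -44.718 mm → contributes +10 156 594 mm⁴
  web: d = 53.282 mm → contributes +21 409 209 mm⁴
  hole: d = -44.718 mm → contributes −157 544 mm⁴
Total I = 31 408 259 mm⁴.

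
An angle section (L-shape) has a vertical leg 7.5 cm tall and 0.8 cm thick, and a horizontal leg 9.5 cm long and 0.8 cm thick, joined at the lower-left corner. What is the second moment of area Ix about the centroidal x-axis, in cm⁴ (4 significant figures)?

Break the section into simple shapes (no overlaps), measuring from the bottom-left corner of the bounding box.
Vertical leg: 0.8 × 7.5, A = 6 cm², y = 3.75 cm, Ī = 28.125 cm⁴.
Horizontal leg (remainder): 8.7 × 0.8, A = 6.96 cm², y = 0.4 cm, Ī = 0.3712 cm⁴.
Centroid: ȳ = ΣA·y / ΣA = 1.95093 cm.
Transfer each piece to the centroidal x-axis using Ī + A·d² with d = y − 1.95093:
  vertical leg: d = 1.79907 cm → contributes +47.545 cm⁴
  horizontal leg (remainder): d = -1.55093 cm → contributes +17.1126 cm⁴
Total I = 64.6576 cm⁴.

Ix ≈ 64.66 cm⁴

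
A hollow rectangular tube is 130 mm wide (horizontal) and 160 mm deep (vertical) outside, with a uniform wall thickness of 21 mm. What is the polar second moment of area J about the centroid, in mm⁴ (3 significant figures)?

J ≈ 5.49 × 10⁷ mm⁴

Treat the section as a set of non-overlapping primitives; coordinates are from the bounding-box lower-left.
Outer rectangle: 130 × 160, A = 20 800 mm², y = 80 mm, Ī = 44 373 333 mm⁴.
Inner void (subtracted): 88 × 118, A = 10 384 mm², y = 80 mm, Ī = 12 048 901 mm⁴.
By symmetry the centroid is at mid-height, ȳ = 80 mm.
All pieces are centred on the centroidal x-axis, so I = ΣĪ (holes subtracted) = 32 324 432 mm⁴.
Repeating about the centroidal y-axis gives I_y = 22 592 192 mm⁴.
Polar second moment: J = I_x + I_y = 54 916 624 mm⁴.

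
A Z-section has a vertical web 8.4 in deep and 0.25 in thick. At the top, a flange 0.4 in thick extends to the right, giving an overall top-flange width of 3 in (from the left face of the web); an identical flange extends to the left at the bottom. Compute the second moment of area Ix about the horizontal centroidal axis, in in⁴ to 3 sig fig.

Treat the section as a set of non-overlapping primitives; coordinates are from the bounding-box lower-left.
Web: 0.25 × 8.4, A = 2.1 in², y = 4.2 in, Ī = 12.348 in⁴.
Top flange (beyond web): 2.75 × 0.4, A = 1.1 in², y = 8.2 in, Ī = 0.014667 in⁴.
Bottom flange (beyond web): 2.75 × 0.4, A = 1.1 in², y = 0.2 in, Ī = 0.014667 in⁴.
Centroid: ȳ = ΣA·y / ΣA = 4.2 in.
Transfer each piece to the horizontal centroidal axis using Ī + A·d² with d = y − 4.2:
  web: d = 0 in → contributes +12.348 in⁴
  top flange (beyond web): d = 4 in → contributes +17.615 in⁴
  bottom flange (beyond web): d = -4 in → contributes +17.615 in⁴
Total I = 47.577 in⁴.

Ix ≈ 47.6 in⁴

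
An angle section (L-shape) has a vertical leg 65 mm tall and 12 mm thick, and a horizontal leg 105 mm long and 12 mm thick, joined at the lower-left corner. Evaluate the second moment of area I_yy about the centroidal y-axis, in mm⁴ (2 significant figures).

I_yy ≈ 2.1 × 10⁶ mm⁴

Decompose the section into non-overlapping parts with the origin at the bottom-left of its bounding rectangle.
Vertical leg: 12 × 65, A = 780 mm², x = 6 mm, Ī = 9 360 mm⁴.
Horizontal leg (remainder): 93 × 12, A = 1 116 mm², x = 58.5 mm, Ī = 804 357 mm⁴.
Centroid: x̄ = ΣA·x / ΣA = 36.9 mm.
Transfer each piece to the centroidal y-axis using Ī + A·d² with d = x − 36.9:
  vertical leg: d = -30.9 mm → contributes +754 203 mm⁴
  horizontal leg (remainder): d = 21.6 mm → contributes +1 324 946 mm⁴
Total I = 2 079 150 mm⁴.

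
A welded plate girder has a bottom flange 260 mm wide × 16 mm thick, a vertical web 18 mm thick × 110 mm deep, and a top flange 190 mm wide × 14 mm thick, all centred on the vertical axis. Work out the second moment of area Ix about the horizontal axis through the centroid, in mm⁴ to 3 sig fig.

Decompose the section into non-overlapping parts with the origin at the bottom-left of its bounding rectangle.
Bottom plate: 260 × 16, A = 4 160 mm², y = 8 mm, Ī = 88 747 mm⁴.
Web plate: 18 × 110, A = 1 980 mm², y = 71 mm, Ī = 1 996 500 mm⁴.
Top plate: 190 × 14, A = 2 660 mm², y = 133 mm, Ī = 43 447 mm⁴.
Centroid: ȳ = ΣA·y / ΣA = 59.959 mm.
Transfer each piece to the horizontal axis through the centroid using Ī + A·d² with d = y − 59.959:
  bottom plate: d = -51.959 mm → contributes +11 319 695 mm⁴
  web plate: d = 11.041 mm → contributes +2 237 865 mm⁴
  top plate: d = 73.041 mm → contributes +14 234 479 mm⁴
Total I = 27 792 039 mm⁴.

Ix ≈ 2.78 × 10⁷ mm⁴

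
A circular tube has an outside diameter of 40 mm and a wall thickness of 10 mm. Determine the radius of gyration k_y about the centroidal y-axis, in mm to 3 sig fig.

Treat the section as a set of non-overlapping primitives; coordinates are from the bounding-box lower-left.
Outer circle: ⌀40, A = 1256.6 mm², x = 20 mm, Ī = 125 664 mm⁴.
Bore (subtracted): ⌀20, A = 314.16 mm², x = 20 mm, Ī = 7 854 mm⁴.
By symmetry the centroid is at mid-width, x̄ = 20 mm.
All pieces are centred on the centroidal y-axis, so I = ΣĪ (holes subtracted) = 117 810 mm⁴.
Radius of gyration: k = √(I/A) = √(117 810 / 942.48) = 11.18 mm.

k_y ≈ 11.2 mm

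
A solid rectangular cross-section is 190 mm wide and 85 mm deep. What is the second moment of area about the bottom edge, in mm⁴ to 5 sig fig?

The section: 190 × 85, A = 16 150 mm², y = 42.5 mm, Ī = 9 723 646 mm⁴.
Transfer it to a horizontal axis along the bottom face using Ī + A·d² with d = y − 0:
  the section: d = 42.5 mm → contributes +38 894 583 mm⁴
Total I = 38 894 583 mm⁴.

I_base ≈ 3.8895 × 10⁷ mm⁴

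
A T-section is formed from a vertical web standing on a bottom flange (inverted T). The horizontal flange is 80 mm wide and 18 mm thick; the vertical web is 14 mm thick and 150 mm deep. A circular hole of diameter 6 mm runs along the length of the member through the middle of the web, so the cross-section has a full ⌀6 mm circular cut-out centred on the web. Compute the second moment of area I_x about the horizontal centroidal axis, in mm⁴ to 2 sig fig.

I_x ≈ 1.0 × 10⁷ mm⁴

Decompose the section into non-overlapping parts with the origin at the bottom-left of its bounding rectangle.
Flange: 80 × 18, A = 1 440 mm², y = 9 mm, Ī = 38 880 mm⁴.
Web: 14 × 150, A = 2 100 mm², y = 93 mm, Ī = 3 937 500 mm⁴.
Hole (subtracted): ⌀6, A = 28.27 mm², y = 93 mm, Ī = 63.62 mm⁴.
Centroid: ȳ = ΣA·y / ΣA = 58.56 mm.
Transfer each piece to the horizontal centroidal axis using Ī + A·d² with d = y − 58.56:
  flange: d = -49.56 mm → contributes +3 575 142 mm⁴
  web: d = 34.44 mm → contributes +6 429 005 mm⁴
  hole: d = 34.44 mm → contributes −33 609 mm⁴
Total I = 9 970 537 mm⁴.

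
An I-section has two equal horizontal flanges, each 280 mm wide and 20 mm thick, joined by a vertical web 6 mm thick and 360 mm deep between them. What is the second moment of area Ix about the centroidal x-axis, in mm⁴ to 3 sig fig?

Ix ≈ 4.28 × 10⁸ mm⁴

Decompose the section into non-overlapping parts with the origin at the bottom-left of its bounding rectangle.
Bottom flange: 280 × 20, A = 5 600 mm², y = 10 mm, Ī = 186 667 mm⁴.
Web: 6 × 360, A = 2 160 mm², y = 200 mm, Ī = 23 328 000 mm⁴.
Top flange: 280 × 20, A = 5 600 mm², y = 390 mm, Ī = 186 667 mm⁴.
By symmetry the centroid is at mid-height, ȳ = 200 mm.
Transfer each piece to the centroidal x-axis using Ī + A·d² with d = y − 200:
  bottom flange: d = -190 mm → contributes +202 346 667 mm⁴
  web: d = 0 mm → contributes +23 328 000 mm⁴
  top flange: d = 190 mm → contributes +202 346 667 mm⁴
Total I = 428 021 333 mm⁴.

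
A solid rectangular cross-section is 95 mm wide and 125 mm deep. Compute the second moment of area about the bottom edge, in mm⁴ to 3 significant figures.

The section: 95 × 125, A = 11 875 mm², y = 62.5 mm, Ī = 15 462 240 mm⁴.
Transfer it to a horizontal axis along the bottom face using Ī + A·d² with d = y − 0:
  the section: d = 62.5 mm → contributes +61 848 958 mm⁴
Total I = 61 848 958 mm⁴.

I_base ≈ 6.18 × 10⁷ mm⁴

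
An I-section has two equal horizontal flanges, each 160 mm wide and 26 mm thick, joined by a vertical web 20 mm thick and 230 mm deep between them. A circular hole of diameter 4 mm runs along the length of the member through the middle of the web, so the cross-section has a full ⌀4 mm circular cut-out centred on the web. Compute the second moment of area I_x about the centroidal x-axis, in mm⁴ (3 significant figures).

Break the section into simple shapes (no overlaps), measuring from the bottom-left corner of the bounding box.
Bottom flange: 160 × 26, A = 4 160 mm², y = 13 mm, Ī = 234 347 mm⁴.
Web: 20 × 230, A = 4 600 mm², y = 141 mm, Ī = 20 278 333 mm⁴.
Top flange: 160 × 26, A = 4 160 mm², y = 269 mm, Ī = 234 347 mm⁴.
Hole (subtracted): ⌀4, A = 12.566 mm², y = 141 mm, Ī = 12.566 mm⁴.
By symmetry the centroid is at mid-height, ȳ = 141 mm.
Transfer each piece to the centroidal x-axis using Ī + A·d² with d = y − 141:
  bottom flange: d = -128 mm → contributes +68 391 787 mm⁴
  web: d = 0 mm → contributes +20 278 333 mm⁴
  top flange: d = 128 mm → contributes +68 391 787 mm⁴
  hole: d = 0 mm → contributes −12.566 mm⁴
Total I = 157 061 894 mm⁴.

I_x ≈ 1.57 × 10⁸ mm⁴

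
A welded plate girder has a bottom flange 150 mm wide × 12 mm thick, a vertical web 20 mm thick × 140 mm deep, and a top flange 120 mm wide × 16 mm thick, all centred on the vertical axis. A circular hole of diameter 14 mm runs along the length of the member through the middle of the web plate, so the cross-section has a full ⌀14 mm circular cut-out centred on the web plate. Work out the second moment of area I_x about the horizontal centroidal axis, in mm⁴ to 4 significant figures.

I_x ≈ 2.669 × 10⁷ mm⁴

Decompose the section into non-overlapping parts with the origin at the bottom-left of its bounding rectangle.
Bottom plate: 150 × 12, A = 1 800 mm², y = 6 mm, Ī = 21 600 mm⁴.
Web plate: 20 × 140, A = 2 800 mm², y = 82 mm, Ī = 4 573 333 mm⁴.
Top plate: 120 × 16, A = 1 920 mm², y = 160 mm, Ī = 40 960 mm⁴.
Hole (subtracted): ⌀14, A = 153.938 mm², y = 82 mm, Ī = 1885.74 mm⁴.
Centroid: ȳ = ΣA·y / ΣA = 84.0358 mm.
Transfer each piece to the horizontal centroidal axis using Ī + A·d² with d = y − 84.0358:
  bottom plate: d = -78.0358 mm → contributes +10 982 854 mm⁴
  web plate: d = -2.0358 mm → contributes +4 584 938 mm⁴
  top plate: d = 75.9642 mm → contributes +11 120 436 mm⁴
  hole: d = -2.0358 mm → contributes −2523.73 mm⁴
Total I = 26 685 704 mm⁴.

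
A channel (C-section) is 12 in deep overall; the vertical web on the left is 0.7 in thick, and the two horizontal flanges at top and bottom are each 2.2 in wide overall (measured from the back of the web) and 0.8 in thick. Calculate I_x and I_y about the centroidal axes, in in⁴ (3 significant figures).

Split into non-overlapping primitives; take the origin at the lower-left of the bounding box.
Web: 0.7 × 12, A = 8.4 in², y = 6 in, Ī = 100.8 in⁴.
Top flange (beyond web): 1.5 × 0.8, A = 1.2 in², y = 11.6 in, Ī = 0.064 in⁴.
Bottom flange (beyond web): 1.5 × 0.8, A = 1.2 in², y = 0.4 in, Ī = 0.064 in⁴.
By symmetry the centroid is at mid-height, ȳ = 6 in.
Transfer each piece to the centroidal x-axis using Ī + A·d² with d = y − 6:
  web: d = 0 in → contributes +100.8 in⁴
  top flange (beyond web): d = 5.6 in → contributes +37.696 in⁴
  bottom flange (beyond web): d = -5.6 in → contributes +37.696 in⁴
Total I = 176.19 in⁴.
For the y-axis: x̄ = 0.59444 in.
Repeating about the centroidal y-axis gives I_y = 3.0517 in⁴.

I_x ≈ 176 in⁴, I_y ≈ 3.05 in⁴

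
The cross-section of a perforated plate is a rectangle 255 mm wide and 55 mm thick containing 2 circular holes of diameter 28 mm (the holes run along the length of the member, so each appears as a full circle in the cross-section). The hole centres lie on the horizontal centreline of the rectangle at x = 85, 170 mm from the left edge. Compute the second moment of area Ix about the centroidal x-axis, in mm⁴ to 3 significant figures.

Ix ≈ 3.48 × 10⁶ mm⁴

Decompose the section into non-overlapping parts with the origin at the bottom-left of its bounding rectangle.
Plate: 255 × 55, A = 14 025 mm², y = 27.5 mm, Ī = 3 535 469 mm⁴.
Hole 1 (subtracted): ⌀28, A = 615.75 mm², y = 27.5 mm, Ī = 30 172 mm⁴.
Hole 2 (subtracted): ⌀28, A = 615.75 mm², y = 27.5 mm, Ī = 30 172 mm⁴.
By symmetry the centroid is at mid-height, ȳ = 27.5 mm.
All pieces are centred on the centroidal x-axis, so I = ΣĪ (holes subtracted) = 3 475 125 mm⁴.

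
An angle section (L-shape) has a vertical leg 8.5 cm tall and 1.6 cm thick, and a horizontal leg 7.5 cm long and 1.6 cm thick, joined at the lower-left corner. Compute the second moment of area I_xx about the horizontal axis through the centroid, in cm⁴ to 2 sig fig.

Treat the section as a set of non-overlapping primitives; coordinates are from the bounding-box lower-left.
Vertical leg: 1.6 × 8.5, A = 13.6 cm², y = 4.25 cm, Ī = 81.88 cm⁴.
Horizontal leg (remainder): 5.9 × 1.6, A = 9.44 cm², y = 0.8 cm, Ī = 2.014 cm⁴.
Centroid: ȳ = ΣA·y / ΣA = 2.836 cm.
Transfer each piece to the horizontal axis through the centroid using Ī + A·d² with d = y − 2.836:
  vertical leg: d = 1.414 cm → contributes +109.1 cm⁴
  horizontal leg (remainder): d = -2.036 cm → contributes +41.16 cm⁴
Total I = 150.2 cm⁴.

I_xx ≈ 150 cm⁴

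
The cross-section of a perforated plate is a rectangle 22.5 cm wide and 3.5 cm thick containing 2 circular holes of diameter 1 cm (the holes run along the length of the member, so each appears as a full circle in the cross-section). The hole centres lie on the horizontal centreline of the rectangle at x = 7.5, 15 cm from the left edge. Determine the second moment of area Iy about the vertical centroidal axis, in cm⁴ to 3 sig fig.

Iy ≈ 3300 cm⁴

Split into non-overlapping primitives; take the origin at the lower-left of the bounding box.
Plate: 22.5 × 3.5, A = 78.75 cm², x = 11.25 cm, Ī = 3322.3 cm⁴.
Hole 1 (subtracted): ⌀1, A = 0.7854 cm², x = 7.5 cm, Ī = 0.049087 cm⁴.
Hole 2 (subtracted): ⌀1, A = 0.7854 cm², x = 15 cm, Ī = 0.049087 cm⁴.
By symmetry the centroid is at mid-width, x̄ = 11.25 cm.
Transfer each piece to the vertical centroidal axis using Ī + A·d² with d = x − 11.25:
  plate: d = 0 cm → contributes +3322.3 cm⁴
  hole 1: d = -3.75 cm → contributes −11.094 cm⁴
  hole 2: d = 3.75 cm → contributes −11.094 cm⁴
Total I = 3300.1 cm⁴.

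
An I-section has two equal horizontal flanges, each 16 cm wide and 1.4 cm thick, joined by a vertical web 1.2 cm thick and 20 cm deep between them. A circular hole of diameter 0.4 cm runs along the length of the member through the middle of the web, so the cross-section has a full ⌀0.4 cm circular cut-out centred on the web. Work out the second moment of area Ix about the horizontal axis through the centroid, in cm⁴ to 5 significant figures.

Break the section into simple shapes (no overlaps), measuring from the bottom-left corner of the bounding box.
Bottom flange: 16 × 1.4, A = 22.4 cm², y = 0.7 cm, Ī = 3.658667 cm⁴.
Web: 1.2 × 20, A = 24 cm², y = 11.4 cm, Ī = 800 cm⁴.
Top flange: 16 × 1.4, A = 22.4 cm², y = 22.1 cm, Ī = 3.658667 cm⁴.
Hole (subtracted): ⌀0.4, A = 0.1256637 cm², y = 11.4 cm, Ī = 0.001256637 cm⁴.
By symmetry the centroid is at mid-height, ȳ = 11.4 cm.
Transfer each piece to the horizontal axis through the centroid using Ī + A·d² with d = y − 11.4:
  bottom flange: d = -10.7 cm → contributes +2568.235 cm⁴
  web: d = 0 cm → contributes +800 cm⁴
  top flange: d = 10.7 cm → contributes +2568.235 cm⁴
  hole: d = 0 cm → contributes −0.001256637 cm⁴
Total I = 5936.468 cm⁴.

Ix ≈ 5936.5 cm⁴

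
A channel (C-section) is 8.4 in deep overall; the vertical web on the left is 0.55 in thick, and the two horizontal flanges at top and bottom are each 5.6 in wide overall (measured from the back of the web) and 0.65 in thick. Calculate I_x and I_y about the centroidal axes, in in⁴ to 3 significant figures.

I_x ≈ 126 in⁴, I_y ≈ 35.3 in⁴

Split into non-overlapping primitives; take the origin at the lower-left of the bounding box.
Web: 0.55 × 8.4, A = 4.62 in², y = 4.2 in, Ī = 27.166 in⁴.
Top flange (beyond web): 5.05 × 0.65, A = 3.2825 in², y = 8.075 in, Ī = 0.11557 in⁴.
Bottom flange (beyond web): 5.05 × 0.65, A = 3.2825 in², y = 0.325 in, Ī = 0.11557 in⁴.
By symmetry the centroid is at mid-height, ȳ = 4.2 in.
Transfer each piece to the centroidal x-axis using Ī + A·d² with d = y − 4.2:
  web: d = 0 in → contributes +27.166 in⁴
  top flange (beyond web): d = 3.875 in → contributes +49.404 in⁴
  bottom flange (beyond web): d = -3.875 in → contributes +49.404 in⁴
Total I = 125.97 in⁴.
For the y-axis: x̄ = 1.9185 in.
Repeating about the centroidal y-axis gives I_y = 35.328 in⁴.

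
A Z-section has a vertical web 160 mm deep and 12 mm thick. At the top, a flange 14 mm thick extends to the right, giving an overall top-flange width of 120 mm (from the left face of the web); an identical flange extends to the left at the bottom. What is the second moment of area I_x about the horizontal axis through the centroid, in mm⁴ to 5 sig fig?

Break the section into simple shapes (no overlaps), measuring from the bottom-left corner of the bounding box.
Web: 12 × 160, A = 1 920 mm², y = 80 mm, Ī = 4 096 000 mm⁴.
Top flange (beyond web): 108 × 14, A = 1 512 mm², y = 153 mm, Ī = 24 696 mm⁴.
Bottom flange (beyond web): 108 × 14, A = 1 512 mm², y = 7 mm, Ī = 24 696 mm⁴.
Centroid: ȳ = ΣA·y / ΣA = 80 mm.
Transfer each piece to the horizontal axis through the centroid using Ī + A·d² with d = y − 80:
  web: d = 0 mm → contributes +4 096 000 mm⁴
  top flange (beyond web): d = 73 mm → contributes +8 082 144 mm⁴
  bottom flange (beyond web): d = -73 mm → contributes +8 082 144 mm⁴
Total I = 20 260 288 mm⁴.

I_x ≈ 2.0260 × 10⁷ mm⁴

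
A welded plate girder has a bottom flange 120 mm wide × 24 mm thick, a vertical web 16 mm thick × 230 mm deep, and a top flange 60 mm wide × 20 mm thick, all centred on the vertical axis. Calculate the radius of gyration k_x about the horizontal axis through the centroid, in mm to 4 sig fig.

Treat the section as a set of non-overlapping primitives; coordinates are from the bounding-box lower-left.
Bottom plate: 120 × 24, A = 2 880 mm², y = 12 mm, Ī = 138 240 mm⁴.
Web plate: 16 × 230, A = 3 680 mm², y = 139 mm, Ī = 16 222 667 mm⁴.
Top plate: 60 × 20, A = 1 200 mm², y = 264 mm, Ī = 40 000 mm⁴.
Centroid: ȳ = ΣA·y / ΣA = 111.196 mm.
Transfer each piece to the horizontal axis through the centroid using Ī + A·d² with d = y − 111.196:
  bottom plate: d = -99.1959 mm → contributes +28 476 927 mm⁴
  web plate: d = 27.8041 mm → contributes +19 067 562 mm⁴
  top plate: d = 152.804 mm → contributes +28 058 920 mm⁴
Total I = 75 603 409 mm⁴.
Radius of gyration: k = √(I/A) = √(75 603 409 / 7 760) = 98.7052 mm.

k_x ≈ 98.71 mm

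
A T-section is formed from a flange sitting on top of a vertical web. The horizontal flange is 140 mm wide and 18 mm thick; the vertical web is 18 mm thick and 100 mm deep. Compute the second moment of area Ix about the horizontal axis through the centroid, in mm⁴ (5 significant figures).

Ix ≈ 5.2231 × 10⁶ mm⁴

Treat the section as a set of non-overlapping primitives; coordinates are from the bounding-box lower-left.
Flange: 140 × 18, A = 2 520 mm², y = 109 mm, Ī = 68 040 mm⁴.
Web: 18 × 100, A = 1 800 mm², y = 50 mm, Ī = 1 500 000 mm⁴.
Centroid: ȳ = ΣA·y / ΣA = 84.41667 mm.
Transfer each piece to the horizontal axis through the centroid using Ī + A·d² with d = y − 84.41667:
  flange: d = 24.58333 mm → contributes +1 590 978 mm⁴
  web: d = -34.41667 mm → contributes +3 632 113 mm⁴
Total I = 5 223 090 mm⁴.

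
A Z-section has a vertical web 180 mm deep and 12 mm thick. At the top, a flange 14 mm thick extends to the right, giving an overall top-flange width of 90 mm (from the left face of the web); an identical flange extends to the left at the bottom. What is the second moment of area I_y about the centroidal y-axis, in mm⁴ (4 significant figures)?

Decompose the section into non-overlapping parts with the origin at the bottom-left of its bounding rectangle.
Web: 12 × 180, A = 2 160 mm², x = 84 mm, Ī = 25 920 mm⁴.
Top flange (beyond web): 78 × 14, A = 1 092 mm², x = 129 mm, Ī = 553 644 mm⁴.
Bottom flange (beyond web): 78 × 14, A = 1 092 mm², x = 39 mm, Ī = 553 644 mm⁴.
Centroid: x̄ = ΣA·x / ΣA = 84 mm.
Transfer each piece to the centroidal y-axis using Ī + A·d² with d = x − 84:
  web: d = 0 mm → contributes +25 920 mm⁴
  top flange (beyond web): d = 45 mm → contributes +2 764 944 mm⁴
  bottom flange (beyond web): d = -45 mm → contributes +2 764 944 mm⁴
Total I = 5 555 808 mm⁴.

I_y ≈ 5.556 × 10⁶ mm⁴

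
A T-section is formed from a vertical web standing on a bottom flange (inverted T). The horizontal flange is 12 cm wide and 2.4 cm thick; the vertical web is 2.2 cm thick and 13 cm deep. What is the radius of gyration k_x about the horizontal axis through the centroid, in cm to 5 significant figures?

Treat the section as a set of non-overlapping primitives; coordinates are from the bounding-box lower-left.
Flange: 12 × 2.4, A = 28.8 cm², y = 1.2 cm, Ī = 13.824 cm⁴.
Web: 2.2 × 13, A = 28.6 cm², y = 8.9 cm, Ī = 402.7833 cm⁴.
Centroid: ȳ = ΣA·y / ΣA = 5.036585 cm.
Transfer each piece to the horizontal axis through the centroid using Ī + A·d² with d = y − 5.036585:
  flange: d = -3.836585 cm → contributes +437.7424 cm⁴
  web: d = 3.863415 cm → contributes +829.6662 cm⁴
Total I = 1267.409 cm⁴.
Radius of gyration: k = √(I/A) = √(1267.409 / 57.4) = 4.698967 cm.

k_x ≈ 4.6990 cm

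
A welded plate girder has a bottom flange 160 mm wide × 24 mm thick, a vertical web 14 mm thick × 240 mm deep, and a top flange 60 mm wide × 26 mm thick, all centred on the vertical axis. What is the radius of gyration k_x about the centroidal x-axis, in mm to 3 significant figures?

Decompose the section into non-overlapping parts with the origin at the bottom-left of its bounding rectangle.
Bottom plate: 160 × 24, A = 3 840 mm², y = 12 mm, Ī = 184 320 mm⁴.
Web plate: 14 × 240, A = 3 360 mm², y = 144 mm, Ī = 16 128 000 mm⁴.
Top plate: 60 × 26, A = 1 560 mm², y = 277 mm, Ī = 87 880 mm⁴.
Centroid: ȳ = ΣA·y / ΣA = 109.82 mm.
Transfer each piece to the centroidal x-axis using Ī + A·d² with d = y − 109.82:
  bottom plate: d = -97.822 mm → contributes +36 929 770 mm⁴
  web plate: d = 34.178 mm → contributes +20 052 955 mm⁴
  top plate: d = 167.18 mm → contributes +43 687 557 mm⁴
Total I = 100 670 282 mm⁴.
Radius of gyration: k = √(I/A) = √(100 670 282 / 8 760) = 107.2 mm.

k_x ≈ 107 mm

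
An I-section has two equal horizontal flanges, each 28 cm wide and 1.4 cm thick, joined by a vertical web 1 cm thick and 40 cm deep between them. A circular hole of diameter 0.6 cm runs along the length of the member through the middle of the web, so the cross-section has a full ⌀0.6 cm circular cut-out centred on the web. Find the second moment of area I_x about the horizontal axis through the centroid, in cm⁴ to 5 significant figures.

I_x ≈ 3.8940 × 10⁴ cm⁴

Split into non-overlapping primitives; take the origin at the lower-left of the bounding box.
Bottom flange: 28 × 1.4, A = 39.2 cm², y = 0.7 cm, Ī = 6.402667 cm⁴.
Web: 1 × 40, A = 40 cm², y = 21.4 cm, Ī = 5333.333 cm⁴.
Top flange: 28 × 1.4, A = 39.2 cm², y = 42.1 cm, Ī = 6.402667 cm⁴.
Hole (subtracted): ⌀0.6, A = 0.2827433 cm², y = 21.4 cm, Ī = 0.006361725 cm⁴.
By symmetry the centroid is at mid-height, ȳ = 21.4 cm.
Transfer each piece to the horizontal axis through the centroid using Ī + A·d² with d = y − 21.4:
  bottom flange: d = -20.7 cm → contributes +16803.21 cm⁴
  web: d = 0 cm → contributes +5333.333 cm⁴
  top flange: d = 20.7 cm → contributes +16803.21 cm⁴
  hole: d = 0 cm → contributes −0.006361725 cm⁴
Total I = 38939.75 cm⁴.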